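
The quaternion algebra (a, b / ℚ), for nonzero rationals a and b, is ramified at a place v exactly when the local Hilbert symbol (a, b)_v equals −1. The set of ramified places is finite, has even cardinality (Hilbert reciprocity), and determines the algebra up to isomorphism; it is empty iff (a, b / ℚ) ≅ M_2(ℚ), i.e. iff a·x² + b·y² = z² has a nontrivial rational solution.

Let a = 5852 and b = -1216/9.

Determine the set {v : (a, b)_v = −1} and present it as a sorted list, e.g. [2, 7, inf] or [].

(a, b) ≡ (1463, -19) mod (ℚ^×)²; places V = {2, 3, 7, 11, 19, ∞}.
(a,b)_11: α=1, u≡4; β=0, v≡3 (mod 11); (4|11)=+1, (3|11)=+1; sign (−1)^0·+1^0·+1^1 = +1.
(a,b)_3: α=0, u≡2; β=-2, v≡2 (mod 3); (2|3)=-1, (2|3)=-1; sign (−1)^0·-1^-2·-1^0 = +1.
(a,b)_19: α=1, u≡4; β=1, v≡14 (mod 19); (4|19)=+1, (14|19)=-1; sign (−1)^1·+1^1·-1^1 = +1.
(a,b)_2: α=2, β=6; u≡7, v≡5 (mod 8); ε(u)ε(v)=1·0, αω(v)=2·1, βω(u)=6·0; sum ≡ 0  ⇒  +1.
(a,b)_7: α=1, u≡3; β=0, v≡1 (mod 7); (3|7)=-1, (1|7)=+1; sign (−1)^0·-1^0·+1^1 = +1.
(a,b)_∞: sgn(1463)=+, sgn(-19)=−, so +1.
Ram(a, b) = ∅: the form 1463·x² + -19·y² − z² is isotropic over every ℚ_v, so by Hasse–Minkowski it is isotropic over ℚ.

[]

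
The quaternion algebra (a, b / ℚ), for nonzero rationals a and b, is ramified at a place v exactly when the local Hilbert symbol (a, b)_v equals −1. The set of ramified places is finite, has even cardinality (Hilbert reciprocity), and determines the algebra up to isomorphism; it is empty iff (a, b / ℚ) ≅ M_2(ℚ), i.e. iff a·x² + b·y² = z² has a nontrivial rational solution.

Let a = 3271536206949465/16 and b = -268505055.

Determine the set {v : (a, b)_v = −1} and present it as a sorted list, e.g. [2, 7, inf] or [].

Mod squares: a ≡ 1785, b ≡ -608855. Check v ∈ {∞, 2, 3, 5, 7, 13, 17, 19, 29}.
v=13: a=13^2·(≡4), b=13^1·(≡9) mod 13; (4|13)=+1, (9|13)=+1; (−1)^{2·1·6}·(+1)^1·(+1)^2 = +1.
v=3: a=3^7·(≡1), b=3^2·(≡1) mod 3; (1|3)=+1, (1|3)=+1; (−1)^{7·2·1}·(+1)^2·(+1)^7 = +1.
v=7: a=7^3·(≡6), b=7^2·(≡3) mod 7; (6|7)=-1, (3|7)=-1; (−1)^{3·2·3}·(-1)^2·(-1)^3 = -1.
v=2: v_2(a)=-4, v_2(b)=0; units ≡ 1, 1 (mod 8); ε·ε+αω+βω = 0·0+-4·0+0·0 ≡ 0  ⇒  (a,b)_2 = +1.
v=17: a=17^1·(≡10), b=17^1·(≡13) mod 17; (10|17)=-1, (13|17)=+1; (−1)^{1·1·8}·(-1)^1·(+1)^1 = -1.
v=19: a=19^2·(≡3), b=19^1·(≡13) mod 19; (3|19)=-1, (13|19)=-1; (−1)^{2·1·9}·(-1)^1·(-1)^2 = -1.
v=5: a=5^1·(≡3), b=5^1·(≡4) mod 5; (3|5)=-1, (4|5)=+1; (−1)^{1·1·2}·(-1)^1·(+1)^1 = -1.
v=∞: 1785 > 0 and -608855 < 0  ⇒  (a,b)_∞ = +1.
v=29: a=29^2·(≡20), b=29^1·(≡6) mod 29; (20|29)=+1, (6|29)=+1; (−1)^{2·1·14}·(+1)^1·(+1)^2 = +1.
|Ram(1785, -608855)| = 4, even; anisotropic at {5, 7, 17, 19}.

[5, 7, 17, 19]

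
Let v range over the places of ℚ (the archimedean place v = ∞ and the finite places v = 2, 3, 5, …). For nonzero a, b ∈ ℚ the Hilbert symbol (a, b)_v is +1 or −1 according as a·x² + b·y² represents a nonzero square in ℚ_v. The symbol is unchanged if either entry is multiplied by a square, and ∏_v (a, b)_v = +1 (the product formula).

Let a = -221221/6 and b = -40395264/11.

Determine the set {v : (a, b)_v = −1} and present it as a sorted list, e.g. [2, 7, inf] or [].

(a, b) ≡ (-7854, -6006) mod (ℚ^×)²; places V = {2, 3, 7, 11, 13, 17, ∞}.
(a,b)_2: α=-1, β=9; u≡1, v≡5 (mod 8); ε(u)ε(v)=0·0, αω(v)=-1·1, βω(u)=9·0; sum ≡ 1  ⇒  -1.
(a,b)_17: α=1, u≡10; β=2, v≡6 (mod 17); (10|17)=-1, (6|17)=-1; sign (−1)^0·-1^2·-1^1 = -1.
(a,b)_7: α=1, u≡5; β=1, v≡5 (mod 7); (5|7)=-1, (5|7)=-1; sign (−1)^1·-1^1·-1^1 = -1.
(a,b)_13: α=2, u≡5; β=1, v≡8 (mod 13); (5|13)=-1, (8|13)=-1; sign (−1)^0·-1^1·-1^2 = -1.
(a,b)_∞: sgn(-7854)=−, sgn(-6006)=−, so -1.
(a,b)_3: α=-1, u≡1; β=1, v≡2 (mod 3); (1|3)=+1, (2|3)=-1; sign (−1)^1·+1^1·-1^-1 = +1.
(a,b)_11: α=1, u≡5; β=-1, v≡3 (mod 11); (5|11)=+1, (3|11)=+1; sign (−1)^1·+1^-1·+1^1 = -1.
|Ram(-7854, -6006)| = 6, even; anisotropic at {2, 7, 11, 13, 17, ∞}.

[2, 7, 11, 13, 17, inf]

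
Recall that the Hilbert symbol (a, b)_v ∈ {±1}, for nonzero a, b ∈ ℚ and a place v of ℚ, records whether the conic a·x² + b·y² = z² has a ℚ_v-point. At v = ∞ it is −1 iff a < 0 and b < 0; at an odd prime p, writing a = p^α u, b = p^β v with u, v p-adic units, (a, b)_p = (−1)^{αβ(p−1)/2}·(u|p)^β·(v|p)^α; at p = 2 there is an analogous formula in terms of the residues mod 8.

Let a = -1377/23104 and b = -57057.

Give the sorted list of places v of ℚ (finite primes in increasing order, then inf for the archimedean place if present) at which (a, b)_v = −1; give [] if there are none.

(a, b) ≡ (-17, -57057) mod (ℚ^×)²; places V = {2, 3, 7, 11, 13, 17, 19, ∞}.
(a,b)_13: α=0, u≡9; β=1, v≡5 (mod 13); (9|13)=+1, (5|13)=-1; sign (−1)^0·+1^1·-1^0 = +1.
(a,b)_∞: sgn(-17)=−, sgn(-57057)=−, so -1.
(a,b)_7: α=0, u≡4; β=1, v≡4 (mod 7); (4|7)=+1, (4|7)=+1; sign (−1)^0·+1^1·+1^0 = +1.
(a,b)_3: α=4, u≡1; β=1, v≡1 (mod 3); (1|3)=+1, (1|3)=+1; sign (−1)^0·+1^1·+1^4 = +1.
(a,b)_2: α=-6, β=0; u≡7, v≡7 (mod 8); ε(u)ε(v)=1·1, αω(v)=-6·0, βω(u)=0·0; sum ≡ 1  ⇒  -1.
(a,b)_17: α=1, u≡4; β=0, v≡12 (mod 17); (4|17)=+1, (12|17)=-1; sign (−1)^0·+1^0·-1^1 = -1.
(a,b)_19: α=-2, u≡15; β=1, v≡18 (mod 19); (15|19)=-1, (18|19)=-1; sign (−1)^0·-1^1·-1^-2 = -1.
(a,b)_11: α=0, u≡5; β=1, v≡5 (mod 11); (5|11)=+1, (5|11)=+1; sign (−1)^0·+1^1·+1^0 = +1.
|Ram(-17, -57057)| = 4, even; anisotropic at {2, 17, 19, ∞}.

[2, 17, 19, inf]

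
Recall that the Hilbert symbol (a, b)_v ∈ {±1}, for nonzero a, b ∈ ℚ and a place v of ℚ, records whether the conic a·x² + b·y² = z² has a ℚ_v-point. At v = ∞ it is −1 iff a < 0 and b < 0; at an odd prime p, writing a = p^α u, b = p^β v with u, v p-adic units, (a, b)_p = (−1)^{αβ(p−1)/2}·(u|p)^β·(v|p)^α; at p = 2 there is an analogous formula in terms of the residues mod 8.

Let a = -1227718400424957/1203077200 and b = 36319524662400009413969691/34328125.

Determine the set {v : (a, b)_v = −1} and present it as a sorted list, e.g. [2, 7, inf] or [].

Mod squares: a ≡ -81809, b ≡ 11324703. Check v ∈ {∞, 2, 3, 5, 7, 13, 17, 19, 29, 31, 37, 41}.
v=2: v_2(a)=-4, v_2(b)=0; units ≡ 7, 7 (mod 8); ε·ε+αω+βω = 1·1+-4·0+0·0 ≡ 1  ⇒  (a,b)_2 = -1.
v=31: a=31^1·(≡11), b=31^3·(≡2) mod 31; (11|31)=-1, (2|31)=+1; (−1)^{1·3·15}·(-1)^3·(+1)^1 = +1.
v=3: a=3^8·(≡1), b=3^13·(≡1) mod 3; (1|3)=+1, (1|3)=+1; (−1)^{8·13·1}·(+1)^13·(+1)^8 = +1.
v=13: a=13^-3·(≡1), b=13^-3·(≡12) mod 13; (1|13)=+1, (12|13)=+1; (−1)^{-3·-3·6}·(+1)^-3·(+1)^-3 = +1.
v=29: a=29^1·(≡27), b=29^1·(≡13) mod 29; (27|29)=-1, (13|29)=+1; (−1)^{1·1·14}·(-1)^1·(+1)^1 = -1.
v=37: a=37^-2·(≡35), b=37^0·(≡23) mod 37; (35|37)=-1, (23|37)=-1; (−1)^{-2·0·18}·(-1)^0·(-1)^-2 = +1.
v=7: a=7^3·(≡6), b=7^10·(≡6) mod 7; (6|7)=-1, (6|7)=-1; (−1)^{3·10·3}·(-1)^10·(-1)^3 = -1.
v=17: a=17^0·(≡14), b=17^3·(≡11) mod 17; (14|17)=-1, (11|17)=-1; (−1)^{0·3·8}·(-1)^3·(-1)^0 = -1.
v=5: a=5^-2·(≡1), b=5^-6·(≡3) mod 5; (1|5)=+1, (3|5)=-1; (−1)^{-2·-6·2}·(+1)^-6·(-1)^-2 = +1.
v=∞: -81809 < 0 and 11324703 > 0  ⇒  (a,b)_∞ = +1.
v=41: a=41^2·(≡27), b=41^0·(≡7) mod 41; (27|41)=-1, (7|41)=-1; (−1)^{2·0·20}·(-1)^0·(-1)^2 = +1.
v=19: a=19^2·(≡11), b=19^1·(≡11) mod 19; (11|19)=+1, (11|19)=+1; (−1)^{2·1·9}·(+1)^1·(+1)^2 = +1.
Ram(-81809, 11324703) = {2, 7, 17, 29}; no ℚ_2-point on the conic.

[2, 7, 17, 29]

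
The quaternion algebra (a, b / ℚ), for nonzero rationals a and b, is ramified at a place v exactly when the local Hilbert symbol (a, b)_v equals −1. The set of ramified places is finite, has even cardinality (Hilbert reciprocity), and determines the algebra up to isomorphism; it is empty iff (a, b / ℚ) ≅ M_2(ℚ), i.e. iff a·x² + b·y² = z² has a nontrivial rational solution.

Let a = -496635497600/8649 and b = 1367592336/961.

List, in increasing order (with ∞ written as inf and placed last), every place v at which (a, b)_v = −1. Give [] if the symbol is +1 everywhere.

[]

(a, b) ≡ (-7106, 969) mod (ℚ^×)²; places V = {2, 3, 5, 11, 17, 19, 31, ∞}.
(a,b)_17: α=1, u≡6; β=1, v≡14 (mod 17); (6|17)=-1, (14|17)=-1; sign (−1)^0·-1^1·-1^1 = +1.
(a,b)_31: α=-2, u≡29; β=-2, v≡25 (mod 31); (29|31)=-1, (25|31)=+1; sign (−1)^0·-1^-2·+1^-2 = +1.
(a,b)_5: α=2, u≡4; β=0, v≡1 (mod 5); (4|5)=+1, (1|5)=+1; sign (−1)^0·+1^0·+1^2 = +1.
(a,b)_2: α=7, β=4; u≡7, v≡1 (mod 8); ε(u)ε(v)=1·0, αω(v)=7·0, βω(u)=4·0; sum ≡ 0  ⇒  +1.
(a,b)_3: α=-2, u≡1; β=7, v≡2 (mod 3); (1|3)=+1, (2|3)=-1; sign (−1)^0·+1^7·-1^-2 = +1.
(a,b)_∞: sgn(-7106)=−, sgn(969)=+, so +1.
(a,b)_11: α=3, u≡1; β=2, v≡1 (mod 11); (1|11)=+1, (1|11)=+1; sign (−1)^0·+1^2·+1^3 = +1.
(a,b)_19: α=3, u≡4; β=1, v≡18 (mod 19); (4|19)=+1, (18|19)=-1; sign (−1)^1·+1^1·-1^3 = +1.
Every local symbol is +1, so the conic -7106·x² + 969·y² = z² has ℚ_v-points for all v and hence a ℚ-point; (a, b / ℚ) ≅ M_2(ℚ).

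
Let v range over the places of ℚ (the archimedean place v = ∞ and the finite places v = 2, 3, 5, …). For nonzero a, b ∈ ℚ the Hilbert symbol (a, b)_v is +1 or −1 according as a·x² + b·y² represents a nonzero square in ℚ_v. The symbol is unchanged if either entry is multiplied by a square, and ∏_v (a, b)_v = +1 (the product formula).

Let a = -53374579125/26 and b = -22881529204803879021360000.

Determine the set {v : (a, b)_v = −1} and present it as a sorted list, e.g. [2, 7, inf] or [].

[23, inf]

(a, b) ≡ (-7410, -44574) mod (ℚ^×)²; places V = {2, 3, 5, 7, 13, 17, 19, 23, ∞}.
(a,b)_17: α=2, u≡16; β=5, v≡2 (mod 17); (16|17)=+1, (2|17)=+1; sign (−1)^0·+1^5·+1^2 = +1.
(a,b)_13: α=-1, u≡8; β=2, v≡3 (mod 13); (8|13)=-1, (3|13)=+1; sign (−1)^0·-1^2·+1^-1 = +1.
(a,b)_2: α=-1, β=7; u≡7, v≡1 (mod 8); ε(u)ε(v)=1·0, αω(v)=-1·0, βω(u)=7·0; sum ≡ 0  ⇒  +1.
(a,b)_3: α=1, u≡2; β=3, v≡1 (mod 3); (2|3)=-1, (1|3)=+1; sign (−1)^1·-1^3·+1^1 = +1.
(a,b)_7: α=2, u≡3; β=0, v≡4 (mod 7); (3|7)=-1, (4|7)=+1; sign (−1)^0·-1^0·+1^2 = +1.
(a,b)_23: α=2, u≡19; β=5, v≡11 (mod 23); (19|23)=-1, (11|23)=-1; sign (−1)^0·-1^5·-1^2 = -1.
(a,b)_5: α=3, u≡2; β=4, v≡4 (mod 5); (2|5)=-1, (4|5)=+1; sign (−1)^0·-1^4·+1^3 = +1.
(a,b)_19: α=1, u≡17; β=3, v≡18 (mod 19); (17|19)=+1, (18|19)=-1; sign (−1)^1·+1^3·-1^1 = +1.
(a,b)_∞: sgn(-7410)=−, sgn(-44574)=−, so -1.
|Ram(-7410, -44574)| = 2, even; anisotropic at {23, ∞}.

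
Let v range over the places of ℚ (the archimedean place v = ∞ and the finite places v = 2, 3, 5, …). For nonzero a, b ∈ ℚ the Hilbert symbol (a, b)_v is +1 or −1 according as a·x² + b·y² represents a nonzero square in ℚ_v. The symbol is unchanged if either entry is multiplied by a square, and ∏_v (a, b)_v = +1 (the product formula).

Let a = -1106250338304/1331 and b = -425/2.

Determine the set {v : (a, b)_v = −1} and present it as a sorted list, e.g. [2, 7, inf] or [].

[2, 11, 17, inf]

(a, b) ≡ (-4075291, -34) mod (ℚ^×)²; places V = {2, 3, 5, 11, 17, 19, 31, 37, ∞}.
(a,b)_2: α=12, β=-1; u≡5, v≡7 (mod 8); ε(u)ε(v)=0·1, αω(v)=12·0, βω(u)=-1·1; sum ≡ 1  ⇒  -1.
(a,b)_∞: sgn(-4075291)=−, sgn(-34)=−, so -1.
(a,b)_17: α=1, u≡14; β=1, v≡13 (mod 17); (14|17)=-1, (13|17)=+1; sign (−1)^0·-1^1·+1^1 = -1.
(a,b)_5: α=0, u≡1; β=2, v≡4 (mod 5); (1|5)=+1, (4|5)=+1; sign (−1)^0·+1^2·+1^0 = +1.
(a,b)_37: α=1, u≡8; β=0, v≡28 (mod 37); (8|37)=-1, (28|37)=+1; sign (−1)^0·-1^0·+1^1 = +1.
(a,b)_19: α=1, u≡14; β=0, v≡6 (mod 19); (14|19)=-1, (6|19)=+1; sign (−1)^0·-1^0·+1^1 = +1.
(a,b)_11: α=-3, u≡10; β=0, v≡2 (mod 11); (10|11)=-1, (2|11)=-1; sign (−1)^0·-1^0·-1^-3 = -1.
(a,b)_31: α=1, u≡16; β=0, v≡20 (mod 31); (16|31)=+1, (20|31)=+1; sign (−1)^0·+1^0·+1^1 = +1.
(a,b)_3: α=6, u≡2; β=0, v≡2 (mod 3); (2|3)=-1, (2|3)=-1; sign (−1)^0·-1^0·-1^6 = +1.
(-4075291, -34 / ℚ) ramifies at {2, 11, 17, ∞}: a division algebra.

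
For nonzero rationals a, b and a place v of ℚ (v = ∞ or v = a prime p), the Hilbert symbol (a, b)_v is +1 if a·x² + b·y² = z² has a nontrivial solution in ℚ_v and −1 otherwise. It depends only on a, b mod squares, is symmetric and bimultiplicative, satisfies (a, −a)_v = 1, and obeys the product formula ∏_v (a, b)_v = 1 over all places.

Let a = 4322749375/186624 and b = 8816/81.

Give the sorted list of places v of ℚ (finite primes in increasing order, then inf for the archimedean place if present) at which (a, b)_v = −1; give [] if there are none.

[2, 17, 23, 29]

Mod squares: a ≡ 391, b ≡ 551. Check v ∈ {∞, 2, 3, 5, 7, 17, 19, 23, 29}.
v=3: a=3^-6·(≡1), b=3^-4·(≡2) mod 3; (1|3)=+1, (2|3)=-1; (−1)^{-6·-4·1}·(+1)^-4·(-1)^-6 = +1.
v=17: a=17^1·(≡6), b=17^0·(≡6) mod 17; (6|17)=-1, (6|17)=-1; (−1)^{1·0·8}·(-1)^0·(-1)^1 = -1.
v=∞: 391 > 0 and 551 > 0  ⇒  (a,b)_∞ = +1.
v=29: a=29^0·(≡17), b=29^1·(≡17) mod 29; (17|29)=-1, (17|29)=-1; (−1)^{0·1·14}·(-1)^1·(-1)^0 = -1.
v=5: a=5^4·(≡1), b=5^0·(≡1) mod 5; (1|5)=+1, (1|5)=+1; (−1)^{4·0·2}·(+1)^0·(+1)^4 = +1.
v=2: v_2(a)=-8, v_2(b)=4; units ≡ 7, 7 (mod 8); ε·ε+αω+βω = 1·1+-8·0+4·0 ≡ 1  ⇒  (a,b)_2 = -1.
v=7: a=7^2·(≡5), b=7^0·(≡6) mod 7; (5|7)=-1, (6|7)=-1; (−1)^{2·0·3}·(-1)^0·(-1)^2 = +1.
v=23: a=23^1·(≡22), b=23^0·(≡14) mod 23; (22|23)=-1, (14|23)=-1; (−1)^{1·0·11}·(-1)^0·(-1)^1 = -1.
v=19: a=19^2·(≡4), b=19^1·(≡13) mod 19; (4|19)=+1, (13|19)=-1; (−1)^{2·1·9}·(+1)^1·(-1)^2 = +1.
|Ram(391, 551)| = 4, even; anisotropic at {2, 17, 23, 29}.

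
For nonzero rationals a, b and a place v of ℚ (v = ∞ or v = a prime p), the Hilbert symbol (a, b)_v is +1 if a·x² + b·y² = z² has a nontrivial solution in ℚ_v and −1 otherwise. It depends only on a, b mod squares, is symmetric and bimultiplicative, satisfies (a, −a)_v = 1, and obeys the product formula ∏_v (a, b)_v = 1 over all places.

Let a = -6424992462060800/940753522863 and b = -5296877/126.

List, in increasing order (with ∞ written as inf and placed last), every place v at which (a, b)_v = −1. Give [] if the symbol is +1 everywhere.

[2, 7, 31, inf]

Mod squares: a ≡ -70091, b ≡ -140182. Check v ∈ {∞, 2, 3, 5, 7, 11, 17, 19, 23, 31}.
v=17: a=17^3·(≡16), b=17^1·(≡9) mod 17; (16|17)=+1, (9|17)=+1; (−1)^{3·1·8}·(+1)^1·(+1)^3 = +1.
v=5: a=5^2·(≡1), b=5^0·(≡3) mod 5; (1|5)=+1, (3|5)=-1; (−1)^{2·0·2}·(+1)^0·(-1)^2 = +1.
v=19: a=19^3·(≡16), b=19^1·(≡13) mod 19; (16|19)=+1, (13|19)=-1; (−1)^{3·1·9}·(+1)^1·(-1)^3 = +1.
v=∞: -70091 < 0 and -140182 < 0  ⇒  (a,b)_∞ = -1.
v=23: a=23^-4·(≡6), b=23^2·(≡16) mod 23; (6|23)=+1, (16|23)=+1; (−1)^{-4·2·11}·(+1)^2·(+1)^-4 = +1.
v=31: a=31^3·(≡20), b=31^1·(≡18) mod 31; (20|31)=+1, (18|31)=+1; (−1)^{3·1·15}·(+1)^1·(+1)^3 = -1.
v=7: a=7^-3·(≡1), b=7^-1·(≡4) mod 7; (1|7)=+1, (4|7)=+1; (−1)^{-3·-1·3}·(+1)^-1·(+1)^-3 = -1.
v=2: v_2(a)=8, v_2(b)=-1; units ≡ 5, 5 (mod 8); ε·ε+αω+βω = 0·0+8·1+-1·1 ≡ 1  ⇒  (a,b)_2 = -1.
v=3: a=3^-4·(≡1), b=3^-2·(≡2) mod 3; (1|3)=+1, (2|3)=-1; (−1)^{-4·-2·1}·(+1)^-2·(-1)^-4 = +1.
v=11: a=11^-2·(≡4), b=11^0·(≡6) mod 11; (4|11)=+1, (6|11)=-1; (−1)^{-2·0·5}·(+1)^0·(-1)^-2 = +1.
(-70091, -140182 / ℚ) ramifies at {2, 7, 31, ∞}: a division algebra.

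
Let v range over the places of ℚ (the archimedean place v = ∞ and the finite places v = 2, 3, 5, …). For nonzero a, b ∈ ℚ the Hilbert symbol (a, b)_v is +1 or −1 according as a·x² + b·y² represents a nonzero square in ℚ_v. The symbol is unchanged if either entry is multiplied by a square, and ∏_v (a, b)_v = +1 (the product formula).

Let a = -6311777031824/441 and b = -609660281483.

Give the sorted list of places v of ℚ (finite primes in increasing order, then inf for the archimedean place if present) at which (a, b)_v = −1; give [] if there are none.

(a, b) ≡ (-26943929, -17434307) mod (ℚ^×)²; places V = {2, 3, 7, 11, 17, 29, 31, 41, 43, ∞}.
(a,b)_11: α=4, u≡6; β=3, v≡5 (mod 11); (6|11)=-1, (5|11)=+1; sign (−1)^0·-1^3·+1^4 = -1.
(a,b)_31: α=1, u≡10; β=1, v≡5 (mod 31); (10|31)=+1, (5|31)=+1; sign (−1)^1·+1^1·+1^1 = -1.
(a,b)_∞: sgn(-26943929)=−, sgn(-17434307)=−, so -1.
(a,b)_7: α=-2, u≡1; β=0, v≡6 (mod 7); (1|7)=+1, (6|7)=-1; sign (−1)^0·+1^0·-1^-2 = +1.
(a,b)_2: α=4, β=0; u≡7, v≡5 (mod 8); ε(u)ε(v)=1·0, αω(v)=4·1, βω(u)=0·0; sum ≡ 0  ⇒  +1.
(a,b)_43: α=1, u≡9; β=1, v≡23 (mod 43); (9|43)=+1, (23|43)=+1; sign (−1)^1·+1^1·+1^1 = -1.
(a,b)_29: α=1, u≡28; β=1, v≡7 (mod 29); (28|29)=+1, (7|29)=+1; sign (−1)^0·+1^1·+1^1 = +1.
(a,b)_17: α=1, u≡11; β=2, v≡1 (mod 17); (11|17)=-1, (1|17)=+1; sign (−1)^0·-1^2·+1^1 = +1.
(a,b)_3: α=-2, u≡1; β=0, v≡1 (mod 3); (1|3)=+1, (1|3)=+1; sign (−1)^0·+1^0·+1^-2 = +1.
(a,b)_41: α=1, u≡36; β=1, v≡23 (mod 41); (36|41)=+1, (23|41)=+1; sign (−1)^0·+1^1·+1^1 = +1.
(-26943929, -17434307 / ℚ) ramifies at {11, 31, 43, ∞}: a division algebra.

[11, 31, 43, inf]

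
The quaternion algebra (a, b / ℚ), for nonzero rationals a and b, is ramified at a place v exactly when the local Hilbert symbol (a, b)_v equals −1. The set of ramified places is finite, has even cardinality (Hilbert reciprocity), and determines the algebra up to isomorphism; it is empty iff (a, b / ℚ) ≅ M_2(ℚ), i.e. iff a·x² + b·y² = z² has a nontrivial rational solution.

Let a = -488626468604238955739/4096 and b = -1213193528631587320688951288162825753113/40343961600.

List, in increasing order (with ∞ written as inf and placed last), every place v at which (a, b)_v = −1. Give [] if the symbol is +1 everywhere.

Mod squares: a ≡ -23171, b ≡ -368467. Check v ∈ {∞, 2, 3, 5, 7, 11, 17, 19, 29, 37, 41, 43, 47}.
v=2: v_2(a)=-12, v_2(b)=-20; units ≡ 5, 5 (mod 8); ε·ε+αω+βω = 0·0+-12·1+-20·1 ≡ 0  ⇒  (a,b)_2 = +1.
v=41: a=41^6·(≡15), b=41^9·(≡39) mod 41; (15|41)=-1, (39|41)=+1; (−1)^{6·9·20}·(-1)^9·(+1)^6 = -1.
v=29: a=29^1·(≡9), b=29^2·(≡13) mod 29; (9|29)=+1, (13|29)=+1; (−1)^{1·2·14}·(+1)^2·(+1)^1 = +1.
v=43: a=43^2·(≡41), b=43^3·(≡10) mod 43; (41|43)=+1, (10|43)=+1; (−1)^{2·3·21}·(+1)^3·(+1)^2 = +1.
v=19: a=19^0·(≡16), b=19^-1·(≡4) mod 19; (16|19)=+1, (4|19)=+1; (−1)^{0·-1·9}·(+1)^-1·(+1)^0 = +1.
v=47: a=47^1·(≡12), b=47^2·(≡15) mod 47; (12|47)=+1, (15|47)=-1; (−1)^{1·2·23}·(+1)^2·(-1)^1 = -1.
v=∞: -23171 < 0 and -368467 < 0  ⇒  (a,b)_∞ = -1.
v=37: a=37^0·(≡1), b=37^2·(≡30) mod 37; (1|37)=+1, (30|37)=+1; (−1)^{0·2·18}·(+1)^2·(+1)^0 = +1.
v=3: a=3^0·(≡1), b=3^-4·(≡2) mod 3; (1|3)=+1, (2|3)=-1; (−1)^{0·-4·1}·(+1)^-4·(-1)^0 = +1.
v=11: a=11^0·(≡8), b=11^1·(≡4) mod 11; (8|11)=-1, (4|11)=+1; (−1)^{0·1·5}·(-1)^1·(+1)^0 = -1.
v=17: a=17^1·(≡10), b=17^2·(≡1) mod 17; (10|17)=-1, (1|17)=+1; (−1)^{1·2·8}·(-1)^2·(+1)^1 = +1.
v=7: a=7^4·(≡6), b=7^8·(≡6) mod 7; (6|7)=-1, (6|7)=-1; (−1)^{4·8·3}·(-1)^8·(-1)^4 = +1.
v=5: a=5^0·(≡1), b=5^-2·(≡3) mod 5; (1|5)=+1, (3|5)=-1; (−1)^{0·-2·2}·(+1)^-2·(-1)^0 = +1.
(-23171, -368467 / ℚ) ramifies at {11, 41, 47, ∞}: a division algebra.

[11, 41, 47, inf]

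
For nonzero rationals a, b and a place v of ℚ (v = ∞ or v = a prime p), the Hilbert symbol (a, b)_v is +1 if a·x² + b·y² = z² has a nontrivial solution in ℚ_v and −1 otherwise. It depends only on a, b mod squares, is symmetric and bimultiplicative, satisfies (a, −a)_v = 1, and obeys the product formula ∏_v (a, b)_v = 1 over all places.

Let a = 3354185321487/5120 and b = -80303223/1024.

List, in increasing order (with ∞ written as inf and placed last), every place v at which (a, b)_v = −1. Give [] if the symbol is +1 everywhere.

[5, 11]

(a, b) ≡ (715, -3927) mod (ℚ^×)²; places V = {2, 3, 5, 7, 11, 13, 17, ∞}.
(a,b)_17: α=2, u≡8; β=1, v≡5 (mod 17); (8|17)=+1, (5|17)=-1; sign (−1)^0·+1^1·-1^2 = +1.
(a,b)_3: α=4, u≡1; β=1, v≡2 (mod 3); (1|3)=+1, (2|3)=-1; sign (−1)^0·+1^1·-1^4 = +1.
(a,b)_13: α=3, u≡9; β=2, v≡10 (mod 13); (9|13)=+1, (10|13)=+1; sign (−1)^0·+1^2·+1^3 = +1.
(a,b)_∞: sgn(715)=+, sgn(-3927)=−, so +1.
(a,b)_5: α=-1, u≡3; β=0, v≡3 (mod 5); (3|5)=-1, (3|5)=-1; sign (−1)^0·-1^0·-1^-1 = -1.
(a,b)_11: α=3, u≡8; β=3, v≡2 (mod 11); (8|11)=-1, (2|11)=-1; sign (−1)^1·-1^3·-1^3 = -1.
(a,b)_7: α=2, u≡2; β=1, v≡6 (mod 7); (2|7)=+1, (6|7)=-1; sign (−1)^0·+1^1·-1^2 = +1.
(a,b)_2: α=-10, β=-10; u≡3, v≡1 (mod 8); ε(u)ε(v)=1·0, αω(v)=-10·0, βω(u)=-10·1; sum ≡ 0  ⇒  +1.
Ram(715, -3927) = {5, 11}; no ℚ_5-point on the conic.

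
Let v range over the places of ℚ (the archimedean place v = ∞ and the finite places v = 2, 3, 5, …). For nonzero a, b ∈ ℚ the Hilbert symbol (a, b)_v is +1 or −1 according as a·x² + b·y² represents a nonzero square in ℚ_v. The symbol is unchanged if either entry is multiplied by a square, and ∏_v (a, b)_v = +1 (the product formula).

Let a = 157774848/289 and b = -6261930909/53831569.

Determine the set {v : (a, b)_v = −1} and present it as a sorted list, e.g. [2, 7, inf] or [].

[3, 11]

(a, b) ≡ (154077, -741) mod (ℚ^×)²; places V = {2, 3, 7, 11, 13, 17, 19, 23, 29, ∞}.
(a,b)_11: α=1, u≡5; β=-2, v≡6 (mod 11); (5|11)=+1, (6|11)=-1; sign (−1)^0·+1^-2·-1^1 = -1.
(a,b)_29: α=1, u≡4; β=-2, v≡24 (mod 29); (4|29)=+1, (24|29)=+1; sign (−1)^0·+1^-2·+1^1 = +1.
(a,b)_17: α=-2, u≡7; β=2, v≡5 (mod 17); (7|17)=-1, (5|17)=-1; sign (−1)^0·-1^2·-1^-2 = +1.
(a,b)_∞: sgn(154077)=+, sgn(-741)=−, so +1.
(a,b)_7: α=1, u≡3; β=0, v≡4 (mod 7); (3|7)=-1, (4|7)=+1; sign (−1)^0·-1^0·+1^1 = +1.
(a,b)_2: α=10, β=0; u≡5, v≡3 (mod 8); ε(u)ε(v)=0·1, αω(v)=10·1, βω(u)=0·1; sum ≡ 0  ⇒  +1.
(a,b)_3: α=1, u≡2; β=5, v≡2 (mod 3); (2|3)=-1, (2|3)=-1; sign (−1)^1·-1^5·-1^1 = -1.
(a,b)_19: α=0, u≡16; β=3, v≡2 (mod 19); (16|19)=+1, (2|19)=-1; sign (−1)^0·+1^3·-1^0 = +1.
(a,b)_13: α=0, u≡12; β=1, v≡8 (mod 13); (12|13)=+1, (8|13)=-1; sign (−1)^0·+1^1·-1^0 = +1.
(a,b)_23: α=1, u≡2; β=-2, v≡1 (mod 23); (2|23)=+1, (1|23)=+1; sign (−1)^0·+1^-2·+1^1 = +1.
|Ram(154077, -741)| = 2, even; anisotropic at {3, 11}.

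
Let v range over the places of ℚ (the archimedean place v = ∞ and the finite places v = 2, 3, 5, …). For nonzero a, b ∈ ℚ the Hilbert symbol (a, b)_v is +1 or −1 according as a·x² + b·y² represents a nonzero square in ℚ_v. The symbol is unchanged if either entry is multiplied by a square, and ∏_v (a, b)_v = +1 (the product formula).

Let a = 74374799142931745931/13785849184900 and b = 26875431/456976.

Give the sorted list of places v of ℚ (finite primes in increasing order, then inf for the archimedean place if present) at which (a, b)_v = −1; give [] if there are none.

(a, b) ≡ (851, 24679) mod (ℚ^×)²; places V = {2, 3, 5, 11, 13, 23, 29, 37, ∞}.
(a,b)_5: α=-2, u≡1; β=0, v≡1 (mod 5); (1|5)=+1, (1|5)=+1; sign (−1)^0·+1^0·+1^-2 = +1.
(a,b)_23: α=3, u≡20; β=1, v≡10 (mod 23); (20|23)=-1, (10|23)=-1; sign (−1)^1·-1^1·-1^3 = -1.
(a,b)_13: α=-10, u≡2; β=-4, v≡8 (mod 13); (2|13)=-1, (8|13)=-1; sign (−1)^0·-1^-4·-1^-10 = +1.
(a,b)_2: α=-2, β=-4; u≡3, v≡7 (mod 8); ε(u)ε(v)=1·1, αω(v)=-2·0, βω(u)=-4·1; sum ≡ 1  ⇒  -1.
(a,b)_29: α=2, u≡14; β=1, v≡12 (mod 29); (14|29)=-1, (12|29)=-1; sign (−1)^0·-1^1·-1^2 = -1.
(a,b)_11: α=6, u≡4; β=2, v≡7 (mod 11); (4|11)=+1, (7|11)=-1; sign (−1)^0·+1^2·-1^6 = +1.
(a,b)_37: α=3, u≡14; β=1, v≡12 (mod 37); (14|37)=-1, (12|37)=+1; sign (−1)^0·-1^1·+1^3 = -1.
(a,b)_3: α=4, u≡2; β=2, v≡1 (mod 3); (2|3)=-1, (1|3)=+1; sign (−1)^0·-1^2·+1^4 = +1.
(a,b)_∞: sgn(851)=+, sgn(24679)=+, so +1.
Ram(851, 24679) = {2, 23, 29, 37}; no ℚ_2-point on the conic.

[2, 23, 29, 37]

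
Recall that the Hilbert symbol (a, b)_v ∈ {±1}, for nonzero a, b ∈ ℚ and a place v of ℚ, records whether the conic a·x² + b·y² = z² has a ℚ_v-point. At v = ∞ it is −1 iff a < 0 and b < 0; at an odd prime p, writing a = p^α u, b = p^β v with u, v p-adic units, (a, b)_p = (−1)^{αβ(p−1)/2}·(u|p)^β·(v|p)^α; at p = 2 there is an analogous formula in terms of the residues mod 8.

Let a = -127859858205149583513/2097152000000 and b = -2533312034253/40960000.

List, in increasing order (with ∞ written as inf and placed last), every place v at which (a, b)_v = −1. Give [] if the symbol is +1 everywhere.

[3, inf]

(a, b) ≡ (-66, -13) mod (ℚ^×)²; places V = {2, 3, 5, 7, 11, 13, ∞}.
(a,b)_7: α=12, u≡2; β=6, v≡2 (mod 7); (2|7)=+1, (2|7)=+1; sign (−1)^0·+1^6·+1^12 = +1.
(a,b)_3: α=5, u≡2; β=4, v≡2 (mod 3); (2|3)=-1, (2|3)=-1; sign (−1)^0·-1^4·-1^5 = -1.
(a,b)_11: α=3, u≡4; β=2, v≡1 (mod 11); (4|11)=+1, (1|11)=+1; sign (−1)^0·+1^2·+1^3 = +1.
(a,b)_13: α=4, u≡4; β=3, v≡4 (mod 13); (4|13)=+1, (4|13)=+1; sign (−1)^0·+1^3·+1^4 = +1.
(a,b)_2: α=-27, β=-16; u≡7, v≡3 (mod 8); ε(u)ε(v)=1·1, αω(v)=-27·1, βω(u)=-16·0; sum ≡ 0  ⇒  +1.
(a,b)_∞: sgn(-66)=−, sgn(-13)=−, so -1.
(a,b)_5: α=-6, u≡4; β=-4, v≡2 (mod 5); (4|5)=+1, (2|5)=-1; sign (−1)^0·+1^-4·-1^-6 = +1.
Ram(-66, -13) = {3, ∞}; no ℚ_3-point on the conic.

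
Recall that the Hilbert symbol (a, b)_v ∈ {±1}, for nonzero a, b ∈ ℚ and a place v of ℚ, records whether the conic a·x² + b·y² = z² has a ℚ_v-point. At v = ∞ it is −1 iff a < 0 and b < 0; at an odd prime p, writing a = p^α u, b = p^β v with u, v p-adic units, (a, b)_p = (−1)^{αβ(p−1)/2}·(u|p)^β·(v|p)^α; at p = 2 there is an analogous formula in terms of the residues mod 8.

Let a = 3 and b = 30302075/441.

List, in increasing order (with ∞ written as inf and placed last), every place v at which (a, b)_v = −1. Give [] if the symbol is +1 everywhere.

Mod squares: a ≡ 3, b ≡ 1212083. Check v ∈ {∞, 2, 3, 5, 7, 17, 37, 41, 47}.
v=17: a=17^0·(≡3), b=17^1·(≡9) mod 17; (3|17)=-1, (9|17)=+1; (−1)^{0·1·8}·(-1)^1·(+1)^0 = -1.
v=5: a=5^0·(≡3), b=5^2·(≡3) mod 5; (3|5)=-1, (3|5)=-1; (−1)^{0·2·2}·(-1)^2·(-1)^0 = +1.
v=41: a=41^0·(≡3), b=41^1·(≡36) mod 41; (3|41)=-1, (36|41)=+1; (−1)^{0·1·20}·(-1)^1·(+1)^0 = -1.
v=7: a=7^0·(≡3), b=7^-2·(≡3) mod 7; (3|7)=-1, (3|7)=-1; (−1)^{0·-2·3}·(-1)^-2·(-1)^0 = +1.
v=3: a=3^1·(≡1), b=3^-2·(≡2) mod 3; (1|3)=+1, (2|3)=-1; (−1)^{1·-2·1}·(+1)^-2·(-1)^1 = -1.
v=47: a=47^0·(≡3), b=47^1·(≡38) mod 47; (3|47)=+1, (38|47)=-1; (−1)^{0·1·23}·(+1)^1·(-1)^0 = +1.
v=37: a=37^0·(≡3), b=37^1·(≡19) mod 37; (3|37)=+1, (19|37)=-1; (−1)^{0·1·18}·(+1)^1·(-1)^0 = +1.
v=∞: 3 > 0 and 1212083 > 0  ⇒  (a,b)_∞ = +1.
v=2: v_2(a)=0, v_2(b)=0; units ≡ 3, 3 (mod 8); ε·ε+αω+βω = 1·1+0·1+0·1 ≡ 1  ⇒  (a,b)_2 = -1.
Ram(3, 1212083) = {2, 3, 17, 41}; no ℚ_2-point on the conic.

[2, 3, 17, 41]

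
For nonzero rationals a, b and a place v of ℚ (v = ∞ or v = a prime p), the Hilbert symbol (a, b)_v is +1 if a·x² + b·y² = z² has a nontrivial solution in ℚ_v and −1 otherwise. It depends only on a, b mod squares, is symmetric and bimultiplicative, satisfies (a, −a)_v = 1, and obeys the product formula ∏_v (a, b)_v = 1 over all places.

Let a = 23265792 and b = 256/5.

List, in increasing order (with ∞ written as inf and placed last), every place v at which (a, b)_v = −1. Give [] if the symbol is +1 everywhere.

(a, b) ≡ (1122, 5) mod (ℚ^×)²; places V = {2, 3, 5, 11, 17, ∞}.
(a,b)_11: α=1, u≡3; β=0, v≡5 (mod 11); (3|11)=+1, (5|11)=+1; sign (−1)^0·+1^0·+1^1 = +1.
(a,b)_17: α=1, u≡8; β=0, v≡7 (mod 17); (8|17)=+1, (7|17)=-1; sign (−1)^0·+1^0·-1^1 = -1.
(a,b)_5: α=0, u≡2; β=-1, v≡1 (mod 5); (2|5)=-1, (1|5)=+1; sign (−1)^0·-1^-1·+1^0 = -1.
(a,b)_2: α=9, β=8; u≡1, v≡5 (mod 8); ε(u)ε(v)=0·0, αω(v)=9·1, βω(u)=8·0; sum ≡ 1  ⇒  -1.
(a,b)_∞: sgn(1122)=+, sgn(5)=+, so +1.
(a,b)_3: α=5, u≡2; β=0, v≡2 (mod 3); (2|3)=-1, (2|3)=-1; sign (−1)^0·-1^0·-1^5 = -1.
(1122, 5 / ℚ) ramifies at {2, 3, 5, 17}: a division algebra.

[2, 3, 5, 17]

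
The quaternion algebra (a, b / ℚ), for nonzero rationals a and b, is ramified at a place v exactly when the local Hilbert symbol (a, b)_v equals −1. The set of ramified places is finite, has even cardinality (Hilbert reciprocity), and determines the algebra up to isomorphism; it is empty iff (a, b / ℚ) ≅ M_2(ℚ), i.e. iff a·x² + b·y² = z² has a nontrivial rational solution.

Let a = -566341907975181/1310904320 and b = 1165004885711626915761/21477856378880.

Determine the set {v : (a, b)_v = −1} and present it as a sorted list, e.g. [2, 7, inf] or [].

[19, 31]

Mod squares: a ≡ -2945, b ≡ 85405. Check v ∈ {∞, 2, 3, 5, 11, 13, 17, 19, 23, 29, 31, 47}.
v=5: a=5^-1·(≡1), b=5^-1·(≡1) mod 5; (1|5)=+1, (1|5)=+1; (−1)^{-1·-1·2}·(+1)^-1·(+1)^-1 = +1.
v=3: a=3^4·(≡1), b=3^2·(≡1) mod 3; (1|3)=+1, (1|3)=+1; (−1)^{4·2·1}·(+1)^2·(+1)^4 = +1.
v=19: a=19^1·(≡6), b=19^1·(≡1) mod 19; (6|19)=+1, (1|19)=+1; (−1)^{1·1·9}·(+1)^1·(+1)^1 = -1.
v=17: a=17^4·(≡4), b=17^6·(≡10) mod 17; (4|17)=+1, (10|17)=-1; (−1)^{4·6·8}·(+1)^6·(-1)^4 = +1.
v=47: a=47^0·(≡3), b=47^2·(≡25) mod 47; (3|47)=+1, (25|47)=+1; (−1)^{0·2·23}·(+1)^2·(+1)^0 = +1.
v=31: a=31^1·(≡24), b=31^1·(≡6) mod 31; (24|31)=-1, (6|31)=-1; (−1)^{1·1·15}·(-1)^1·(-1)^1 = -1.
v=29: a=29^2·(≡7), b=29^3·(≡9) mod 29; (7|29)=+1, (9|29)=+1; (−1)^{2·3·14}·(+1)^3·(+1)^2 = +1.
v=23: a=23^-2·(≡21), b=23^-2·(≡6) mod 23; (21|23)=-1, (6|23)=+1; (−1)^{-2·-2·11}·(-1)^-2·(+1)^-2 = +1.
v=∞: -2945 < 0 and 85405 > 0  ⇒  (a,b)_∞ = +1.
v=2: v_2(a)=-12, v_2(b)=-26; units ≡ 7, 5 (mod 8); ε·ε+αω+βω = 1·0+-12·1+-26·0 ≡ 0  ⇒  (a,b)_2 = +1.
v=11: a=11^-2·(≡4), b=11^-2·(≡3) mod 11; (4|11)=+1, (3|11)=+1; (−1)^{-2·-2·5}·(+1)^-2·(+1)^-2 = +1.
v=13: a=13^2·(≡5), b=13^2·(≡11) mod 13; (5|13)=-1, (11|13)=-1; (−1)^{2·2·6}·(-1)^2·(-1)^2 = +1.
Ram(-2945, 85405) = {19, 31}; no ℚ_19-point on the conic.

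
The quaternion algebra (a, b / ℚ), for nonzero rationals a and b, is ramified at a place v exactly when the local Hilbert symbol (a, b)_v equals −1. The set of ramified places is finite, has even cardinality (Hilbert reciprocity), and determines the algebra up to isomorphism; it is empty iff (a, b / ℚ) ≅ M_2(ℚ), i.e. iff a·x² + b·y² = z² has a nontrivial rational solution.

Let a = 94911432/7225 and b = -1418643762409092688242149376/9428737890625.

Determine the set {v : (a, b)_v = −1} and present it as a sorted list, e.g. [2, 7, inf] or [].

[3, 23]

(a, b) ≡ (4002, -14674) mod (ℚ^×)²; places V = {2, 3, 5, 7, 11, 13, 17, 23, 29, ∞}.
(a,b)_5: α=-2, u≡3; β=-8, v≡1 (mod 5); (3|5)=-1, (1|5)=+1; sign (−1)^0·-1^-8·+1^-2 = +1.
(a,b)_7: α=2, u≡5; β=6, v≡5 (mod 7); (5|7)=-1, (5|7)=-1; sign (−1)^0·-1^6·-1^2 = +1.
(a,b)_2: α=3, β=11; u≡1, v≡7 (mod 8); ε(u)ε(v)=0·1, αω(v)=3·0, βω(u)=11·0; sum ≡ 0  ⇒  +1.
(a,b)_3: α=1, u≡2; β=6, v≡2 (mod 3); (2|3)=-1, (2|3)=-1; sign (−1)^0·-1^6·-1^1 = -1.
(a,b)_13: α=0, u≡7; β=2, v≡3 (mod 13); (7|13)=-1, (3|13)=+1; sign (−1)^0·-1^2·+1^0 = +1.
(a,b)_11: α=2, u≡9; β=5, v≡8 (mod 11); (9|11)=+1, (8|11)=-1; sign (−1)^0·+1^5·-1^2 = +1.
(a,b)_17: α=-2, u≡3; β=-6, v≡3 (mod 17); (3|17)=-1, (3|17)=-1; sign (−1)^0·-1^-6·-1^-2 = +1.
(a,b)_29: α=1, u≡25; β=3, v≡13 (mod 29); (25|29)=+1, (13|29)=+1; sign (−1)^0·+1^3·+1^1 = +1.
(a,b)_∞: sgn(4002)=+, sgn(-14674)=−, so +1.
(a,b)_23: α=1, u≡13; β=3, v≡18 (mod 23); (13|23)=+1, (18|23)=+1; sign (−1)^1·+1^3·+1^1 = -1.
|Ram(4002, -14674)| = 2, even; anisotropic at {3, 23}.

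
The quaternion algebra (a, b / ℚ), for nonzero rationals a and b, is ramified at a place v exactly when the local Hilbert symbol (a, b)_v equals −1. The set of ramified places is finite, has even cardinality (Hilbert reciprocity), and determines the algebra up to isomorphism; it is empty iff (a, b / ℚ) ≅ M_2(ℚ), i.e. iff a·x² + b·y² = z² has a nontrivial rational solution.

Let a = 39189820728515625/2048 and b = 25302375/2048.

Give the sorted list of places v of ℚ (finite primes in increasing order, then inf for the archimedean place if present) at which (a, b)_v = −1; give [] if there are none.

(a, b) ≡ (3570, 510) mod (ℚ^×)²; places V = {2, 3, 5, 7, 17, ∞}.
(a,b)_2: α=-11, β=-11; u≡1, v≡7 (mod 8); ε(u)ε(v)=0·1, αω(v)=-11·0, βω(u)=-11·0; sum ≡ 0  ⇒  +1.
(a,b)_7: α=5, u≡3; β=2, v≡5 (mod 7); (3|7)=-1, (5|7)=-1; sign (−1)^0·-1^2·-1^5 = -1.
(a,b)_5: α=9, u≡1; β=3, v≡3 (mod 5); (1|5)=+1, (3|5)=-1; sign (−1)^0·+1^3·-1^9 = -1.
(a,b)_3: α=5, u≡2; β=5, v≡2 (mod 3); (2|3)=-1, (2|3)=-1; sign (−1)^1·-1^5·-1^5 = -1.
(a,b)_∞: sgn(3570)=+, sgn(510)=+, so +1.
(a,b)_17: α=3, u≡6; β=1, v≡1 (mod 17); (6|17)=-1, (1|17)=+1; sign (−1)^0·-1^1·+1^3 = -1.
Ram(3570, 510) = {3, 5, 7, 17}; no ℚ_3-point on the conic.

[3, 5, 7, 17]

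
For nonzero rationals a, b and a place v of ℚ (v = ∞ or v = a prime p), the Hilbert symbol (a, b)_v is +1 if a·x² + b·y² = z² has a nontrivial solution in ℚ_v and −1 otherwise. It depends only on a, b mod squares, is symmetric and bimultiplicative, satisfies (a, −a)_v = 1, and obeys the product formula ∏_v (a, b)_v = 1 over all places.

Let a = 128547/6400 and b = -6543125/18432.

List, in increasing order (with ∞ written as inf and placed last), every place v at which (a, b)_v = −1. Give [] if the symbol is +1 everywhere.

Mod squares: a ≡ 3, b ≡ -58. Check v ∈ {∞, 2, 3, 5, 19, 23, 29}.
v=23: a=23^2·(≡6), b=23^0·(≡11) mod 23; (6|23)=+1, (11|23)=-1; (−1)^{2·0·11}·(+1)^0·(-1)^2 = +1.
v=2: v_2(a)=-8, v_2(b)=-11; units ≡ 3, 3 (mod 8); ε·ε+αω+βω = 1·1+-8·1+-11·1 ≡ 0  ⇒  (a,b)_2 = +1.
v=3: a=3^5·(≡1), b=3^-2·(≡2) mod 3; (1|3)=+1, (2|3)=-1; (−1)^{5·-2·1}·(+1)^-2·(-1)^5 = -1.
v=5: a=5^-2·(≡2), b=5^4·(≡3) mod 5; (2|5)=-1, (3|5)=-1; (−1)^{-2·4·2}·(-1)^4·(-1)^-2 = +1.
v=∞: 3 > 0 and -58 < 0  ⇒  (a,b)_∞ = +1.
v=19: a=19^0·(≡15), b=19^2·(≡10) mod 19; (15|19)=-1, (10|19)=-1; (−1)^{0·2·9}·(-1)^2·(-1)^0 = +1.
v=29: a=29^0·(≡14), b=29^1·(≡27) mod 29; (14|29)=-1, (27|29)=-1; (−1)^{0·1·14}·(-1)^1·(-1)^0 = -1.
|Ram(3, -58)| = 2, even; anisotropic at {3, 29}.

[3, 29]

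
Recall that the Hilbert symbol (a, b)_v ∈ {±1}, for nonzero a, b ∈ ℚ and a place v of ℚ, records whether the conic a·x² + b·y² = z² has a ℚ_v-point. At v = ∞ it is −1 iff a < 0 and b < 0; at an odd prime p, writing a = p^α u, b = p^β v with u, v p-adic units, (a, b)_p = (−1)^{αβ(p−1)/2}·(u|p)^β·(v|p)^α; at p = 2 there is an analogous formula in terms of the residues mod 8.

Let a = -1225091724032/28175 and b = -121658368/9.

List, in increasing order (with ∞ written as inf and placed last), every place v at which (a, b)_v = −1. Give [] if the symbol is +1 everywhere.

Mod squares: a ≡ -1081621, b ≡ -703. Check v ∈ {∞, 2, 3, 5, 7, 11, 13, 19, 23, 29, 31, 37, 41}.
v=∞: -1081621 < 0 and -703 < 0  ⇒  (a,b)_∞ = -1.
v=37: a=37^1·(≡30), b=37^1·(≡14) mod 37; (30|37)=+1, (14|37)=-1; (−1)^{1·1·18}·(+1)^1·(-1)^1 = -1.
v=19: a=19^0·(≡11), b=19^1·(≡11) mod 19; (11|19)=+1, (11|19)=+1; (−1)^{0·1·9}·(+1)^1·(+1)^0 = +1.
v=3: a=3^0·(≡2), b=3^-2·(≡2) mod 3; (2|3)=-1, (2|3)=-1; (−1)^{0·-2·1}·(-1)^-2·(-1)^0 = +1.
v=13: a=13^0·(≡8), b=13^2·(≡9) mod 13; (8|13)=-1, (9|13)=+1; (−1)^{0·2·6}·(-1)^2·(+1)^0 = +1.
v=5: a=5^-2·(≡4), b=5^0·(≡3) mod 5; (4|5)=+1, (3|5)=-1; (−1)^{-2·0·2}·(+1)^0·(-1)^-2 = +1.
v=23: a=23^-1·(≡13), b=23^0·(≡7) mod 23; (13|23)=+1, (7|23)=-1; (−1)^{-1·0·11}·(+1)^0·(-1)^-1 = -1.
v=31: a=31^1·(≡17), b=31^0·(≡19) mod 31; (17|31)=-1, (19|31)=+1; (−1)^{1·0·15}·(-1)^0·(+1)^1 = +1.
v=11: a=11^2·(≡9), b=11^0·(≡9) mod 11; (9|11)=+1, (9|11)=+1; (−1)^{2·0·5}·(+1)^0·(+1)^2 = +1.
v=29: a=29^2·(≡10), b=29^0·(≡6) mod 29; (10|29)=-1, (6|29)=+1; (−1)^{2·0·14}·(-1)^0·(+1)^2 = +1.
v=2: v_2(a)=8, v_2(b)=10; units ≡ 3, 1 (mod 8); ε·ε+αω+βω = 1·0+8·0+10·1 ≡ 0  ⇒  (a,b)_2 = +1.
v=41: a=41^1·(≡9), b=41^0·(≡17) mod 41; (9|41)=+1, (17|41)=-1; (−1)^{1·0·20}·(+1)^0·(-1)^1 = -1.
v=7: a=7^-2·(≡6), b=7^0·(≡4) mod 7; (6|7)=-1, (4|7)=+1; (−1)^{-2·0·3}·(-1)^0·(+1)^-2 = +1.
|Ram(-1081621, -703)| = 4, even; anisotropic at {23, 37, 41, ∞}.

[23, 37, 41, inf]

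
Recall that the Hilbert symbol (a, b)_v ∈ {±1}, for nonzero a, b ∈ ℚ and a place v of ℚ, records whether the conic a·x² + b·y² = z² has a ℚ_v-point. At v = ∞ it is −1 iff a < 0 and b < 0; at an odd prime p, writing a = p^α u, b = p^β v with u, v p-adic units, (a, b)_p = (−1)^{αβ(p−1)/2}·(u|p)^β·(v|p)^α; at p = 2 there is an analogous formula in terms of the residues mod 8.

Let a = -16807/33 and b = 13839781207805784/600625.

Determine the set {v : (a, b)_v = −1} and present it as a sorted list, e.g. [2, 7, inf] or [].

[3, 7, 11, 17]

Mod squares: a ≡ -231, b ≡ 374. Check v ∈ {∞, 2, 3, 5, 7, 11, 17, 19, 31}.
v=3: a=3^-1·(≡1), b=3^6·(≡2) mod 3; (1|3)=+1, (2|3)=-1; (−1)^{-1·6·1}·(+1)^6·(-1)^-1 = -1.
v=∞: -231 < 0 and 374 > 0  ⇒  (a,b)_∞ = +1.
v=7: a=7^5·(≡4), b=7^4·(≡6) mod 7; (4|7)=+1, (6|7)=-1; (−1)^{5·4·3}·(+1)^4·(-1)^5 = -1.
v=5: a=5^0·(≡1), b=5^-4·(≡4) mod 5; (1|5)=+1, (4|5)=+1; (−1)^{0·-4·2}·(+1)^-4·(+1)^0 = +1.
v=2: v_2(a)=0, v_2(b)=3; units ≡ 1, 3 (mod 8); ε·ε+αω+βω = 0·1+0·1+3·0 ≡ 0  ⇒  (a,b)_2 = +1.
v=31: a=31^0·(≡13), b=31^-2·(≡1) mod 31; (13|31)=-1, (1|31)=+1; (−1)^{0·-2·15}·(-1)^-2·(+1)^0 = +1.
v=17: a=17^0·(≡11), b=17^1·(≡5) mod 17; (11|17)=-1, (5|17)=-1; (−1)^{0·1·8}·(-1)^1·(-1)^0 = -1.
v=19: a=19^0·(≡6), b=19^2·(≡18) mod 19; (6|19)=+1, (18|19)=-1; (−1)^{0·2·9}·(+1)^2·(-1)^0 = +1.
v=11: a=11^-1·(≡4), b=11^5·(≡9) mod 11; (4|11)=+1, (9|11)=+1; (−1)^{-1·5·5}·(+1)^5·(+1)^-1 = -1.
(-231, 374 / ℚ) ramifies at {3, 7, 11, 17}: a division algebra.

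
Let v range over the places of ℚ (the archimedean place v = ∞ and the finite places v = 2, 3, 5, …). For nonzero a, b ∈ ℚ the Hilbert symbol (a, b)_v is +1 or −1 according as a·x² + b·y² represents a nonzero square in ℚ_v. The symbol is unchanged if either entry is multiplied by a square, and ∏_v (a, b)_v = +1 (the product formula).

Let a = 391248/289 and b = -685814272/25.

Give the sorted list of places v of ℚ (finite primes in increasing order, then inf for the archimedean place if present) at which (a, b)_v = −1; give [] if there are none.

[2, 11, 13, 17]

(a, b) ≡ (2717, -2678962) mod (ℚ^×)²; places V = {2, 3, 5, 11, 13, 17, 19, 29, ∞}.
(a,b)_11: α=1, u≡9; β=1, v≡9 (mod 11); (9|11)=+1, (9|11)=+1; sign (−1)^1·+1^1·+1^1 = -1.
(a,b)_∞: sgn(2717)=+, sgn(-2678962)=−, so +1.
(a,b)_29: α=0, u≡20; β=1, v≡20 (mod 29); (20|29)=+1, (20|29)=+1; sign (−1)^0·+1^1·+1^0 = +1.
(a,b)_3: α=2, u≡2; β=0, v≡2 (mod 3); (2|3)=-1, (2|3)=-1; sign (−1)^0·-1^0·-1^2 = +1.
(a,b)_17: α=-2, u≡10; β=1, v≡9 (mod 17); (10|17)=-1, (9|17)=+1; sign (−1)^0·-1^1·+1^-2 = -1.
(a,b)_19: α=1, u≡18; β=1, v≡11 (mod 19); (18|19)=-1, (11|19)=+1; sign (−1)^1·-1^1·+1^1 = +1.
(a,b)_5: α=0, u≡2; β=-2, v≡3 (mod 5); (2|5)=-1, (3|5)=-1; sign (−1)^0·-1^-2·-1^0 = +1.
(a,b)_13: α=1, u≡9; β=1, v≡8 (mod 13); (9|13)=+1, (8|13)=-1; sign (−1)^0·+1^1·-1^1 = -1.
(a,b)_2: α=4, β=9; u≡5, v≡7 (mod 8); ε(u)ε(v)=0·1, αω(v)=4·0, βω(u)=9·1; sum ≡ 1  ⇒  -1.
(2717, -2678962 / ℚ) ramifies at {2, 11, 13, 17}: a division algebra.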